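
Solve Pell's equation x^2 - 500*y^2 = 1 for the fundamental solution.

(x, y) = (930249, 41602)

First expand sqrt(500) as a continued fraction. With x_i = (sqrt(500) + m_i)/d_i and (m_0, d_0) = (0, 1): a_0 = floor(sqrt(500)) = 22, since 22^2 = 484 <= 500 < 529 = 23^2.
Iterate m_{i+1} = d_i*a_i - m_i, d_{i+1} = (500 - m_{i+1}^2)/d_i, a_{i+1} = floor((a_0 + m_{i+1})/d_{i+1}):
  m_1 = 1*22 - 0 = 22, d_1 = (500 - 22^2)/1 = 16/1 = 16, a_1 = floor((22 + 22)/16) = 2.
  m_2 = 16*2 - 22 = 10, d_2 = (500 - 10^2)/16 = 400/16 = 25, a_2 = floor((22 + 10)/25) = 1.
  m_3 = 25*1 - 10 = 15, d_3 = (500 - 15^2)/25 = 275/25 = 11, a_3 = floor((22 + 15)/11) = 3.
  m_4 = 11*3 - 15 = 18, d_4 = (500 - 18^2)/11 = 176/11 = 16, a_4 = floor((22 + 18)/16) = 2.
  m_5 = 16*2 - 18 = 14, d_5 = (500 - 14^2)/16 = 304/16 = 19, a_5 = floor((22 + 14)/19) = 1.
  m_6 = 19*1 - 14 = 5, d_6 = (500 - 5^2)/19 = 475/19 = 25, a_6 = floor((22 + 5)/25) = 1.
  m_7 = 25*1 - 5 = 20, d_7 = (500 - 20^2)/25 = 100/25 = 4, a_7 = floor((22 + 20)/4) = 10.
  m_8 = 4*10 - 20 = 20, d_8 = (500 - 20^2)/4 = 100/4 = 25, a_8 = floor((22 + 20)/25) = 1.
  m_9 = 25*1 - 20 = 5, d_9 = (500 - 5^2)/25 = 475/25 = 19, a_9 = floor((22 + 5)/19) = 1.
  m_10 = 19*1 - 5 = 14, d_10 = (500 - 14^2)/19 = 304/19 = 16, a_10 = floor((22 + 14)/16) = 2.
  m_11 = 16*2 - 14 = 18, d_11 = (500 - 18^2)/16 = 176/16 = 11, a_11 = floor((22 + 18)/11) = 3.
  m_12 = 11*3 - 18 = 15, d_12 = (500 - 15^2)/11 = 275/11 = 25, a_12 = floor((22 + 15)/25) = 1.
  m_13 = 25*1 - 15 = 10, d_13 = (500 - 10^2)/25 = 400/25 = 16, a_13 = floor((22 + 10)/16) = 2.
  m_14 = 16*2 - 10 = 22, d_14 = (500 - 22^2)/16 = 16/16 = 1, a_14 = floor((22 + 22)/1) = 44.
  m_15 = 1*44 - 22 = 22, d_15 = (500 - 22^2)/1 = 16/1 = 16: (m_15, d_15) = (m_1, d_1) = (22, 16), so from here the quotients repeat a_1, ..., a_14; the period length is 14.
So sqrt(500) = [22; (2, 1, 3, 2, 1, 1, 10, 1, 1, 2, 3, 1, 2, 44)] with period length k = 14.
k is even, so the fundamental solution of x^2 - 500y^2 = 1 is (p_{k-1}, q_{k-1}) = (p_13, q_13); compute convergents through index 13.
Convergents (p_i = a_i*p_{i-1} + p_{i-2}, q_i = a_i*q_{i-1} + q_{i-2} with p_{-2}=0, p_{-1}=1, q_{-2}=1, q_{-1}=0):
  i=0: a_0=22, p_0 = 22*1 + 0 = 22, q_0 = 22*0 + 1 = 1.
  i=1: a_1=2, p_1 = 2*22 + 1 = 45, q_1 = 2*1 + 0 = 2.
  i=2: a_2=1, p_2 = 1*45 + 22 = 67, q_2 = 1*2 + 1 = 3.
  i=3: a_3=3, p_3 = 3*67 + 45 = 246, q_3 = 3*3 + 2 = 11.
  i=4: a_4=2, p_4 = 2*246 + 67 = 559, q_4 = 2*11 + 3 = 25.
  i=5: a_5=1, p_5 = 1*559 + 246 = 805, q_5 = 1*25 + 11 = 36.
  i=6: a_6=1, p_6 = 1*805 + 559 = 1364, q_6 = 1*36 + 25 = 61.
  i=7: a_7=10, p_7 = 10*1364 + 805 = 14445, q_7 = 10*61 + 36 = 646.
  i=8: a_8=1, p_8 = 1*14445 + 1364 = 15809, q_8 = 1*646 + 61 = 707.
  i=9: a_9=1, p_9 = 1*15809 + 14445 = 30254, q_9 = 1*707 + 646 = 1353.
  i=10: a_10=2, p_10 = 2*30254 + 15809 = 76317, q_10 = 2*1353 + 707 = 3413.
  i=11: a_11=3, p_11 = 3*76317 + 30254 = 259205, q_11 = 3*3413 + 1353 = 11592.
  i=12: a_12=1, p_12 = 1*259205 + 76317 = 335522, q_12 = 1*11592 + 3413 = 15005.
  i=13: a_13=2, p_13 = 2*335522 + 259205 = 930249, q_13 = 2*15005 + 11592 = 41602.
Check: 930249^2 - 500*41602^2 = 865363202001 - 865363202000 = 1, so (x, y) = (930249, 41602) solves the equation, and by the theorem it is the least positive solution.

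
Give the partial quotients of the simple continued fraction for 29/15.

Run the Euclidean algorithm on 29 and 15; the successive quotients are the partial quotients a_0, a_1, ... (each step inverts the fractional part left over by the previous one):
  29 = 1*15 + 14, so a_0 = 1.
  15 = 1*14 + 1, so a_1 = 1.
  14 = 14*1 + 0, so a_2 = 14.
The remainder reaches 0 after 3 divisions, so the expansion has 3 partial quotients, read off in order.

[1; 1, 14]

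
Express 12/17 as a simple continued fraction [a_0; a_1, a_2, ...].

[0; 1, 2, 2, 2]

Run the Euclidean algorithm on 12 and 17; the successive quotients are the partial quotients a_0, a_1, ... (each step inverts the fractional part left over by the previous one):
  12 = 0*17 + 12, so a_0 = 0.
  17 = 1*12 + 5, so a_1 = 1.
  12 = 2*5 + 2, so a_2 = 2.
  5 = 2*2 + 1, so a_3 = 2.
  2 = 2*1 + 0, so a_4 = 2.
The remainder reaches 0 after 5 divisions, so the expansion has 5 partial quotients, read off in order.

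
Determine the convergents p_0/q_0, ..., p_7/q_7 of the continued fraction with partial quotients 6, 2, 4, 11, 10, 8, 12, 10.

Using the convergent recurrence p_i = a_i*p_{i-1} + p_{i-2}, q_i = a_i*q_{i-1} + q_{i-2} with p_{-2}=0, p_{-1}=1, q_{-2}=1, q_{-1}=0:
  i=0: a_0=6, p_0 = 6*1 + 0 = 6, q_0 = 6*0 + 1 = 1.
  i=1: a_1=2, p_1 = 2*6 + 1 = 13, q_1 = 2*1 + 0 = 2.
  i=2: a_2=4, p_2 = 4*13 + 6 = 58, q_2 = 4*2 + 1 = 9.
  i=3: a_3=11, p_3 = 11*58 + 13 = 651, q_3 = 11*9 + 2 = 101.
  i=4: a_4=10, p_4 = 10*651 + 58 = 6568, q_4 = 10*101 + 9 = 1019.
  i=5: a_5=8, p_5 = 8*6568 + 651 = 53195, q_5 = 8*1019 + 101 = 8253.
  i=6: a_6=12, p_6 = 12*53195 + 6568 = 644908, q_6 = 12*8253 + 1019 = 100055.
  i=7: a_7=10, p_7 = 10*644908 + 53195 = 6502275, q_7 = 10*100055 + 8253 = 1008803.

6/1, 13/2, 58/9, 651/101, 6568/1019, 53195/8253, 644908/100055, 6502275/1008803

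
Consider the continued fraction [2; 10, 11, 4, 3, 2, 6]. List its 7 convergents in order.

Using the convergent recurrence p_i = a_i*p_{i-1} + p_{i-2}, q_i = a_i*q_{i-1} + q_{i-2} with p_{-2}=0, p_{-1}=1, q_{-2}=1, q_{-1}=0:
  i=0: a_0=2, p_0 = 2*1 + 0 = 2, q_0 = 2*0 + 1 = 1.
  i=1: a_1=10, p_1 = 10*2 + 1 = 21, q_1 = 10*1 + 0 = 10.
  i=2: a_2=11, p_2 = 11*21 + 2 = 233, q_2 = 11*10 + 1 = 111.
  i=3: a_3=4, p_3 = 4*233 + 21 = 953, q_3 = 4*111 + 10 = 454.
  i=4: a_4=3, p_4 = 3*953 + 233 = 3092, q_4 = 3*454 + 111 = 1473.
  i=5: a_5=2, p_5 = 2*3092 + 953 = 7137, q_5 = 2*1473 + 454 = 3400.
  i=6: a_6=6, p_6 = 6*7137 + 3092 = 45914, q_6 = 6*3400 + 1473 = 21873.

2/1, 21/10, 233/111, 953/454, 3092/1473, 7137/3400, 45914/21873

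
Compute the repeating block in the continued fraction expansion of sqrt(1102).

[33; (5, 10, 1, 6, 2, 6, 1, 10, 5, 66)]

Write x_i = (sqrt(1102) + m_i)/d_i with (m_0, d_0) = (0, 1). a_0 = floor(sqrt(1102)) = 33, since 33^2 = 1089 <= 1102 < 1156 = 34^2.
Iterate m_{i+1} = d_i*a_i - m_i, d_{i+1} = (1102 - m_{i+1}^2)/d_i, a_{i+1} = floor((a_0 + m_{i+1})/d_{i+1}):
  m_1 = 1*33 - 0 = 33, d_1 = (1102 - 33^2)/1 = 13/1 = 13, a_1 = floor((33 + 33)/13) = 5.
  m_2 = 13*5 - 33 = 32, d_2 = (1102 - 32^2)/13 = 78/13 = 6, a_2 = floor((33 + 32)/6) = 10.
  m_3 = 6*10 - 32 = 28, d_3 = (1102 - 28^2)/6 = 318/6 = 53, a_3 = floor((33 + 28)/53) = 1.
  m_4 = 53*1 - 28 = 25, d_4 = (1102 - 25^2)/53 = 477/53 = 9, a_4 = floor((33 + 25)/9) = 6.
  m_5 = 9*6 - 25 = 29, d_5 = (1102 - 29^2)/9 = 261/9 = 29, a_5 = floor((33 + 29)/29) = 2.
  m_6 = 29*2 - 29 = 29, d_6 = (1102 - 29^2)/29 = 261/29 = 9, a_6 = floor((33 + 29)/9) = 6.
  m_7 = 9*6 - 29 = 25, d_7 = (1102 - 25^2)/9 = 477/9 = 53, a_7 = floor((33 + 25)/53) = 1.
  m_8 = 53*1 - 25 = 28, d_8 = (1102 - 28^2)/53 = 318/53 = 6, a_8 = floor((33 + 28)/6) = 10.
  m_9 = 6*10 - 28 = 32, d_9 = (1102 - 32^2)/6 = 78/6 = 13, a_9 = floor((33 + 32)/13) = 5.
  m_10 = 13*5 - 32 = 33, d_10 = (1102 - 33^2)/13 = 13/13 = 1, a_10 = floor((33 + 33)/1) = 66.
  m_11 = 1*66 - 33 = 33, d_11 = (1102 - 33^2)/1 = 13/1 = 13: (m_11, d_11) = (m_1, d_1) = (33, 13), so from here the quotients repeat a_1, ..., a_10; the period length is 10.
Hence the expansion of sqrt(1102) is a_0 = 33 followed by the repeating block 5, 10, 1, 6, 2, 6, 1, 10, 5, 66 (period 10).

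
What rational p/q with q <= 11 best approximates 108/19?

Expand x = 108/19 as a continued fraction with the Euclidean algorithm:
  108 = 5*19 + 13, so a_0 = 5.
  19 = 1*13 + 6, so a_1 = 1.
  13 = 2*6 + 1, so a_2 = 2.
  6 = 6*1 + 0, so a_3 = 6.
so x = [5; 1, 2, 6].
Convergents (p_i = a_i*p_{i-1} + p_{i-2}, q_i = a_i*q_{i-1} + q_{i-2} with p_{-2}=0, p_{-1}=1, q_{-2}=1, q_{-1}=0), until the denominator exceeds 11:
  i=0: a_0=5, p_0 = 5*1 + 0 = 5, q_0 = 5*0 + 1 = 1.
  i=1: a_1=1, p_1 = 1*5 + 1 = 6, q_1 = 1*1 + 0 = 1.
  i=2: a_2=2, p_2 = 2*6 + 5 = 17, q_2 = 2*1 + 1 = 3.
  i=3: a_3=6, p_3 = 6*17 + 6 = 108, q_3 = 6*3 + 1 = 19.
q_3 = 19 > 11, so the last convergent with denominator <= 11 is p_2/q_2 = 17/3.
The closest fraction with denominator <= 11 is either p_2/q_2 or the intermediate fraction (k*p_2 + p_1)/(k*q_2 + q_1) with the largest k >= 1 whose denominator stays <= 11; these approach x as k grows, and every other convergent or intermediate fraction in range is farther away.
Largest k: floor((11 - q_1)/q_2) = floor((11 - 1)/3) = 3.
That gives (3*17 + 6)/(3*3 + 1) = 57/10.
Compare the errors: |x - 17/3| = |108*3 - 17*19|/(19*3) = 1/57, and |x - 57/10| = |108*10 - 57*19|/(19*10) = 3/190.
Cross-multiplying, 3*57 = 171 < 190 = 1*190, so 3/190 is smaller: the intermediate fraction 57/10 is closer to x than 17/3.

57/10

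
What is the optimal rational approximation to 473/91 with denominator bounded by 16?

Expand x = 473/91 as a continued fraction with the Euclidean algorithm:
  473 = 5*91 + 18, so a_0 = 5.
  91 = 5*18 + 1, so a_1 = 5.
  18 = 18*1 + 0, so a_2 = 18.
so x = [5; 5, 18].
Convergents (p_i = a_i*p_{i-1} + p_{i-2}, q_i = a_i*q_{i-1} + q_{i-2} with p_{-2}=0, p_{-1}=1, q_{-2}=1, q_{-1}=0), until the denominator exceeds 16:
  i=0: a_0=5, p_0 = 5*1 + 0 = 5, q_0 = 5*0 + 1 = 1.
  i=1: a_1=5, p_1 = 5*5 + 1 = 26, q_1 = 5*1 + 0 = 5.
  i=2: a_2=18, p_2 = 18*26 + 5 = 473, q_2 = 18*5 + 1 = 91.
q_2 = 91 > 16, so the last convergent with denominator <= 16 is p_1/q_1 = 26/5.
The closest fraction with denominator <= 16 is either p_1/q_1 or the intermediate fraction (k*p_1 + p_0)/(k*q_1 + q_0) with the largest k >= 1 whose denominator stays <= 16; these approach x as k grows, and every other convergent or intermediate fraction in range is farther away.
Largest k: floor((16 - q_0)/q_1) = floor((16 - 1)/5) = 3.
That gives (3*26 + 5)/(3*5 + 1) = 83/16.
Compare the errors: |x - 26/5| = |473*5 - 26*91|/(91*5) = 1/455, and |x - 83/16| = |473*16 - 83*91|/(91*16) = 15/1456.
Cross-multiplying, 1*1456 = 1456 < 6825 = 15*455, so 1/455 is smaller: the convergent 26/5 is closer to x than 83/16.

26/5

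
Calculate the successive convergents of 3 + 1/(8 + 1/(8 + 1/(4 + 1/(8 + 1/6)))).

3/1, 25/8, 203/65, 837/268, 6899/2209, 42231/13522

Using the convergent recurrence p_i = a_i*p_{i-1} + p_{i-2}, q_i = a_i*q_{i-1} + q_{i-2} with p_{-2}=0, p_{-1}=1, q_{-2}=1, q_{-1}=0:
  i=0: a_0=3, p_0 = 3*1 + 0 = 3, q_0 = 3*0 + 1 = 1.
  i=1: a_1=8, p_1 = 8*3 + 1 = 25, q_1 = 8*1 + 0 = 8.
  i=2: a_2=8, p_2 = 8*25 + 3 = 203, q_2 = 8*8 + 1 = 65.
  i=3: a_3=4, p_3 = 4*203 + 25 = 837, q_3 = 4*65 + 8 = 268.
  i=4: a_4=8, p_4 = 8*837 + 203 = 6899, q_4 = 8*268 + 65 = 2209.
  i=5: a_5=6, p_5 = 6*6899 + 837 = 42231, q_5 = 6*2209 + 268 = 13522.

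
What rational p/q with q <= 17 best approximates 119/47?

38/15

Expand x = 119/47 as a continued fraction with the Euclidean algorithm:
  119 = 2*47 + 25, so a_0 = 2.
  47 = 1*25 + 22, so a_1 = 1.
  25 = 1*22 + 3, so a_2 = 1.
  22 = 7*3 + 1, so a_3 = 7.
  3 = 3*1 + 0, so a_4 = 3.
so x = [2; 1, 1, 7, 3].
Convergents (p_i = a_i*p_{i-1} + p_{i-2}, q_i = a_i*q_{i-1} + q_{i-2} with p_{-2}=0, p_{-1}=1, q_{-2}=1, q_{-1}=0), until the denominator exceeds 17:
  i=0: a_0=2, p_0 = 2*1 + 0 = 2, q_0 = 2*0 + 1 = 1.
  i=1: a_1=1, p_1 = 1*2 + 1 = 3, q_1 = 1*1 + 0 = 1.
  i=2: a_2=1, p_2 = 1*3 + 2 = 5, q_2 = 1*1 + 1 = 2.
  i=3: a_3=7, p_3 = 7*5 + 3 = 38, q_3 = 7*2 + 1 = 15.
  i=4: a_4=3, p_4 = 3*38 + 5 = 119, q_4 = 3*15 + 2 = 47.
q_4 = 47 > 17, so the last convergent with denominator <= 17 is p_3/q_3 = 38/15.
The closest fraction with denominator <= 17 is either p_3/q_3 or the intermediate fraction (k*p_3 + p_2)/(k*q_3 + q_2) with the largest k >= 1 whose denominator stays <= 17; these approach x as k grows, and every other convergent or intermediate fraction in range is farther away.
Largest k: floor((17 - q_2)/q_3) = floor((17 - 2)/15) = 1.
That gives (1*38 + 5)/(1*15 + 2) = 43/17.
Compare the errors: |x - 38/15| = |119*15 - 38*47|/(47*15) = 1/705, and |x - 43/17| = |119*17 - 43*47|/(47*17) = 2/799.
Cross-multiplying, 1*799 = 799 < 1410 = 2*705, so 1/705 is smaller: the convergent 38/15 is closer to x than 43/17.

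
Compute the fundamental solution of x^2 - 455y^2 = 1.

First expand sqrt(455) as a continued fraction. With x_i = (sqrt(455) + m_i)/d_i and (m_0, d_0) = (0, 1): a_0 = floor(sqrt(455)) = 21, since 21^2 = 441 <= 455 < 484 = 22^2.
Iterate m_{i+1} = d_i*a_i - m_i, d_{i+1} = (455 - m_{i+1}^2)/d_i, a_{i+1} = floor((a_0 + m_{i+1})/d_{i+1}):
  m_1 = 1*21 - 0 = 21, d_1 = (455 - 21^2)/1 = 14/1 = 14, a_1 = floor((21 + 21)/14) = 3.
  m_2 = 14*3 - 21 = 21, d_2 = (455 - 21^2)/14 = 14/14 = 1, a_2 = floor((21 + 21)/1) = 42.
  m_3 = 1*42 - 21 = 21, d_3 = (455 - 21^2)/1 = 14/1 = 14: (m_3, d_3) = (m_1, d_1) = (21, 14), so from here the quotients repeat a_1, a_2; the period length is 2.
So sqrt(455) = [21; (3, 42)] with period length k = 2.
k is even, so the fundamental solution of x^2 - 455y^2 = 1 is (p_{k-1}, q_{k-1}) = (p_1, q_1); compute convergents through index 1.
Convergents (p_i = a_i*p_{i-1} + p_{i-2}, q_i = a_i*q_{i-1} + q_{i-2} with p_{-2}=0, p_{-1}=1, q_{-2}=1, q_{-1}=0):
  i=0: a_0=21, p_0 = 21*1 + 0 = 21, q_0 = 21*0 + 1 = 1.
  i=1: a_1=3, p_1 = 3*21 + 1 = 64, q_1 = 3*1 + 0 = 3.
Check: 64^2 - 455*3^2 = 4096 - 4095 = 1, so (x, y) = (64, 3) solves the equation, and by the theorem it is the least positive solution.

(x, y) = (64, 3)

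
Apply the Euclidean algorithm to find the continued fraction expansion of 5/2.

Run the Euclidean algorithm on 5 and 2; the successive quotients are the partial quotients a_0, a_1, ... (each step inverts the fractional part left over by the previous one):
  5 = 2*2 + 1, so a_0 = 2.
  2 = 2*1 + 0, so a_1 = 2.
The remainder reaches 0 after 2 divisions, so the expansion has 2 partial quotients, read off in order.

[2; 2]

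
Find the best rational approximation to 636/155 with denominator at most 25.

78/19

Expand x = 636/155 as a continued fraction with the Euclidean algorithm:
  636 = 4*155 + 16, so a_0 = 4.
  155 = 9*16 + 11, so a_1 = 9.
  16 = 1*11 + 5, so a_2 = 1.
  11 = 2*5 + 1, so a_3 = 2.
  5 = 5*1 + 0, so a_4 = 5.
so x = [4; 9, 1, 2, 5].
Convergents (p_i = a_i*p_{i-1} + p_{i-2}, q_i = a_i*q_{i-1} + q_{i-2} with p_{-2}=0, p_{-1}=1, q_{-2}=1, q_{-1}=0), until the denominator exceeds 25:
  i=0: a_0=4, p_0 = 4*1 + 0 = 4, q_0 = 4*0 + 1 = 1.
  i=1: a_1=9, p_1 = 9*4 + 1 = 37, q_1 = 9*1 + 0 = 9.
  i=2: a_2=1, p_2 = 1*37 + 4 = 41, q_2 = 1*9 + 1 = 10.
  i=3: a_3=2, p_3 = 2*41 + 37 = 119, q_3 = 2*10 + 9 = 29.
q_3 = 29 > 25, so the last convergent with denominator <= 25 is p_2/q_2 = 41/10.
The closest fraction with denominator <= 25 is either p_2/q_2 or the intermediate fraction (k*p_2 + p_1)/(k*q_2 + q_1) with the largest k >= 1 whose denominator stays <= 25; these approach x as k grows, and every other convergent or intermediate fraction in range is farther away.
Largest k: floor((25 - q_1)/q_2) = floor((25 - 9)/10) = 1.
That gives (1*41 + 37)/(1*10 + 9) = 78/19.
Compare the errors: |x - 41/10| = |636*10 - 41*155|/(155*10) = 5/1550, and |x - 78/19| = |636*19 - 78*155|/(155*19) = 6/2945.
Cross-multiplying, 6*1550 = 9300 < 14725 = 5*2945, so 6/2945 is smaller: the intermediate fraction 78/19 is closer to x than 41/10.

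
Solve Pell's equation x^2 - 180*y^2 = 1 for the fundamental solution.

First expand sqrt(180) as a continued fraction. With x_i = (sqrt(180) + m_i)/d_i and (m_0, d_0) = (0, 1): a_0 = floor(sqrt(180)) = 13, since 13^2 = 169 <= 180 < 196 = 14^2.
Iterate m_{i+1} = d_i*a_i - m_i, d_{i+1} = (180 - m_{i+1}^2)/d_i, a_{i+1} = floor((a_0 + m_{i+1})/d_{i+1}):
  m_1 = 1*13 - 0 = 13, d_1 = (180 - 13^2)/1 = 11/1 = 11, a_1 = floor((13 + 13)/11) = 2.
  m_2 = 11*2 - 13 = 9, d_2 = (180 - 9^2)/11 = 99/11 = 9, a_2 = floor((13 + 9)/9) = 2.
  m_3 = 9*2 - 9 = 9, d_3 = (180 - 9^2)/9 = 99/9 = 11, a_3 = floor((13 + 9)/11) = 2.
  m_4 = 11*2 - 9 = 13, d_4 = (180 - 13^2)/11 = 11/11 = 1, a_4 = floor((13 + 13)/1) = 26.
  m_5 = 1*26 - 13 = 13, d_5 = (180 - 13^2)/1 = 11/1 = 11: (m_5, d_5) = (m_1, d_1) = (13, 11), so from here the quotients repeat a_1, ..., a_4; the period length is 4.
So sqrt(180) = [13; (2, 2, 2, 26)] with period length k = 4.
k is even, so the fundamental solution of x^2 - 180y^2 = 1 is (p_{k-1}, q_{k-1}) = (p_3, q_3); compute convergents through index 3.
Convergents (p_i = a_i*p_{i-1} + p_{i-2}, q_i = a_i*q_{i-1} + q_{i-2} with p_{-2}=0, p_{-1}=1, q_{-2}=1, q_{-1}=0):
  i=0: a_0=13, p_0 = 13*1 + 0 = 13, q_0 = 13*0 + 1 = 1.
  i=1: a_1=2, p_1 = 2*13 + 1 = 27, q_1 = 2*1 + 0 = 2.
  i=2: a_2=2, p_2 = 2*27 + 13 = 67, q_2 = 2*2 + 1 = 5.
  i=3: a_3=2, p_3 = 2*67 + 27 = 161, q_3 = 2*5 + 2 = 12.
Check: 161^2 - 180*12^2 = 25921 - 25920 = 1, so (x, y) = (161, 12) solves the equation, and by the theorem it is the least positive solution.

(x, y) = (161, 12)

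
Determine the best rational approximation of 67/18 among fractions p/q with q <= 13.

41/11

Expand x = 67/18 as a continued fraction with the Euclidean algorithm:
  67 = 3*18 + 13, so a_0 = 3.
  18 = 1*13 + 5, so a_1 = 1.
  13 = 2*5 + 3, so a_2 = 2.
  5 = 1*3 + 2, so a_3 = 1.
  3 = 1*2 + 1, so a_4 = 1.
  2 = 2*1 + 0, so a_5 = 2.
so x = [3; 1, 2, 1, 1, 2].
Convergents (p_i = a_i*p_{i-1} + p_{i-2}, q_i = a_i*q_{i-1} + q_{i-2} with p_{-2}=0, p_{-1}=1, q_{-2}=1, q_{-1}=0), until the denominator exceeds 13:
  i=0: a_0=3, p_0 = 3*1 + 0 = 3, q_0 = 3*0 + 1 = 1.
  i=1: a_1=1, p_1 = 1*3 + 1 = 4, q_1 = 1*1 + 0 = 1.
  i=2: a_2=2, p_2 = 2*4 + 3 = 11, q_2 = 2*1 + 1 = 3.
  i=3: a_3=1, p_3 = 1*11 + 4 = 15, q_3 = 1*3 + 1 = 4.
  i=4: a_4=1, p_4 = 1*15 + 11 = 26, q_4 = 1*4 + 3 = 7.
  i=5: a_5=2, p_5 = 2*26 + 15 = 67, q_5 = 2*7 + 4 = 18.
q_5 = 18 > 13, so the last convergent with denominator <= 13 is p_4/q_4 = 26/7.
The closest fraction with denominator <= 13 is either p_4/q_4 or the intermediate fraction (k*p_4 + p_3)/(k*q_4 + q_3) with the largest k >= 1 whose denominator stays <= 13; these approach x as k grows, and every other convergent or intermediate fraction in range is farther away.
Largest k: floor((13 - q_3)/q_4) = floor((13 - 4)/7) = 1.
That gives (1*26 + 15)/(1*7 + 4) = 41/11.
Compare the errors: |x - 26/7| = |67*7 - 26*18|/(18*7) = 1/126, and |x - 41/11| = |67*11 - 41*18|/(18*11) = 1/198.
Cross-multiplying, 1*126 = 126 < 198 = 1*198, so 1/198 is smaller: the intermediate fraction 41/11 is closer to x than 26/7.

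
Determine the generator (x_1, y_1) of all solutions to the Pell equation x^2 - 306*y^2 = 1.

(x, y) = (35, 2)

First expand sqrt(306) as a continued fraction. With x_i = (sqrt(306) + m_i)/d_i and (m_0, d_0) = (0, 1): a_0 = floor(sqrt(306)) = 17, since 17^2 = 289 <= 306 < 324 = 18^2.
Iterate m_{i+1} = d_i*a_i - m_i, d_{i+1} = (306 - m_{i+1}^2)/d_i, a_{i+1} = floor((a_0 + m_{i+1})/d_{i+1}):
  m_1 = 1*17 - 0 = 17, d_1 = (306 - 17^2)/1 = 17/1 = 17, a_1 = floor((17 + 17)/17) = 2.
  m_2 = 17*2 - 17 = 17, d_2 = (306 - 17^2)/17 = 17/17 = 1, a_2 = floor((17 + 17)/1) = 34.
  m_3 = 1*34 - 17 = 17, d_3 = (306 - 17^2)/1 = 17/1 = 17: (m_3, d_3) = (m_1, d_1) = (17, 17), so from here the quotients repeat a_1, a_2; the period length is 2.
So sqrt(306) = [17; (2, 34)] with period length k = 2.
k is even, so the fundamental solution of x^2 - 306y^2 = 1 is (p_{k-1}, q_{k-1}) = (p_1, q_1); compute convergents through index 1.
Convergents (p_i = a_i*p_{i-1} + p_{i-2}, q_i = a_i*q_{i-1} + q_{i-2} with p_{-2}=0, p_{-1}=1, q_{-2}=1, q_{-1}=0):
  i=0: a_0=17, p_0 = 17*1 + 0 = 17, q_0 = 17*0 + 1 = 1.
  i=1: a_1=2, p_1 = 2*17 + 1 = 35, q_1 = 2*1 + 0 = 2.
Check: 35^2 - 306*2^2 = 1225 - 1224 = 1, so (x, y) = (35, 2) solves the equation, and by the theorem it is the least positive solution.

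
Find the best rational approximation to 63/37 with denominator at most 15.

17/10

Expand x = 63/37 as a continued fraction with the Euclidean algorithm:
  63 = 1*37 + 26, so a_0 = 1.
  37 = 1*26 + 11, so a_1 = 1.
  26 = 2*11 + 4, so a_2 = 2.
  11 = 2*4 + 3, so a_3 = 2.
  4 = 1*3 + 1, so a_4 = 1.
  3 = 3*1 + 0, so a_5 = 3.
so x = [1; 1, 2, 2, 1, 3].
Convergents (p_i = a_i*p_{i-1} + p_{i-2}, q_i = a_i*q_{i-1} + q_{i-2} with p_{-2}=0, p_{-1}=1, q_{-2}=1, q_{-1}=0), until the denominator exceeds 15:
  i=0: a_0=1, p_0 = 1*1 + 0 = 1, q_0 = 1*0 + 1 = 1.
  i=1: a_1=1, p_1 = 1*1 + 1 = 2, q_1 = 1*1 + 0 = 1.
  i=2: a_2=2, p_2 = 2*2 + 1 = 5, q_2 = 2*1 + 1 = 3.
  i=3: a_3=2, p_3 = 2*5 + 2 = 12, q_3 = 2*3 + 1 = 7.
  i=4: a_4=1, p_4 = 1*12 + 5 = 17, q_4 = 1*7 + 3 = 10.
  i=5: a_5=3, p_5 = 3*17 + 12 = 63, q_5 = 3*10 + 7 = 37.
q_5 = 37 > 15, so the last convergent with denominator <= 15 is p_4/q_4 = 17/10.
The closest fraction with denominator <= 15 is either p_4/q_4 or the intermediate fraction (k*p_4 + p_3)/(k*q_4 + q_3) with the largest k >= 1 whose denominator stays <= 15; these approach x as k grows, and every other convergent or intermediate fraction in range is farther away.
Largest k: floor((15 - q_3)/q_4) = floor((15 - 7)/10) = 0.
Since k = 0, no intermediate fraction beyond p_4/q_4 has denominator <= 15, so the convergent 17/10 is the closest (its error is |63*10 - 17*37|/(37*10) = 1/370).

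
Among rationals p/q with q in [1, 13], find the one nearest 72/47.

Expand x = 72/47 as a continued fraction with the Euclidean algorithm:
  72 = 1*47 + 25, so a_0 = 1.
  47 = 1*25 + 22, so a_1 = 1.
  25 = 1*22 + 3, so a_2 = 1.
  22 = 7*3 + 1, so a_3 = 7.
  3 = 3*1 + 0, so a_4 = 3.
so x = [1; 1, 1, 7, 3].
Convergents (p_i = a_i*p_{i-1} + p_{i-2}, q_i = a_i*q_{i-1} + q_{i-2} with p_{-2}=0, p_{-1}=1, q_{-2}=1, q_{-1}=0), until the denominator exceeds 13:
  i=0: a_0=1, p_0 = 1*1 + 0 = 1, q_0 = 1*0 + 1 = 1.
  i=1: a_1=1, p_1 = 1*1 + 1 = 2, q_1 = 1*1 + 0 = 1.
  i=2: a_2=1, p_2 = 1*2 + 1 = 3, q_2 = 1*1 + 1 = 2.
  i=3: a_3=7, p_3 = 7*3 + 2 = 23, q_3 = 7*2 + 1 = 15.
q_3 = 15 > 13, so the last convergent with denominator <= 13 is p_2/q_2 = 3/2.
The closest fraction with denominator <= 13 is either p_2/q_2 or the intermediate fraction (k*p_2 + p_1)/(k*q_2 + q_1) with the largest k >= 1 whose denominator stays <= 13; these approach x as k grows, and every other convergent or intermediate fraction in range is farther away.
Largest k: floor((13 - q_1)/q_2) = floor((13 - 1)/2) = 6.
That gives (6*3 + 2)/(6*2 + 1) = 20/13.
Compare the errors: |x - 3/2| = |72*2 - 3*47|/(47*2) = 3/94, and |x - 20/13| = |72*13 - 20*47|/(47*13) = 4/611.
Cross-multiplying, 4*94 = 376 < 1833 = 3*611, so 4/611 is smaller: the intermediate fraction 20/13 is closer to x than 3/2.

20/13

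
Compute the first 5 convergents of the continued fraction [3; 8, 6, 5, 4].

3/1, 25/8, 153/49, 790/253, 3313/1061

Using the convergent recurrence p_i = a_i*p_{i-1} + p_{i-2}, q_i = a_i*q_{i-1} + q_{i-2} with p_{-2}=0, p_{-1}=1, q_{-2}=1, q_{-1}=0:
  i=0: a_0=3, p_0 = 3*1 + 0 = 3, q_0 = 3*0 + 1 = 1.
  i=1: a_1=8, p_1 = 8*3 + 1 = 25, q_1 = 8*1 + 0 = 8.
  i=2: a_2=6, p_2 = 6*25 + 3 = 153, q_2 = 6*8 + 1 = 49.
  i=3: a_3=5, p_3 = 5*153 + 25 = 790, q_3 = 5*49 + 8 = 253.
  i=4: a_4=4, p_4 = 4*790 + 153 = 3313, q_4 = 4*253 + 49 = 1061.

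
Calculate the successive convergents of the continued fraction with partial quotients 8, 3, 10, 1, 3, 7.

8/1, 25/3, 258/31, 283/34, 1107/133, 8032/965

Using the convergent recurrence p_i = a_i*p_{i-1} + p_{i-2}, q_i = a_i*q_{i-1} + q_{i-2} with p_{-2}=0, p_{-1}=1, q_{-2}=1, q_{-1}=0:
  i=0: a_0=8, p_0 = 8*1 + 0 = 8, q_0 = 8*0 + 1 = 1.
  i=1: a_1=3, p_1 = 3*8 + 1 = 25, q_1 = 3*1 + 0 = 3.
  i=2: a_2=10, p_2 = 10*25 + 8 = 258, q_2 = 10*3 + 1 = 31.
  i=3: a_3=1, p_3 = 1*258 + 25 = 283, q_3 = 1*31 + 3 = 34.
  i=4: a_4=3, p_4 = 3*283 + 258 = 1107, q_4 = 3*34 + 31 = 133.
  i=5: a_5=7, p_5 = 7*1107 + 283 = 8032, q_5 = 7*133 + 34 = 965.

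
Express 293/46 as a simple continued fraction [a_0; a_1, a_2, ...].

[6; 2, 1, 2, 2, 2]

Run the Euclidean algorithm on 293 and 46; the successive quotients are the partial quotients a_0, a_1, ... (each step inverts the fractional part left over by the previous one):
  293 = 6*46 + 17, so a_0 = 6.
  46 = 2*17 + 12, so a_1 = 2.
  17 = 1*12 + 5, so a_2 = 1.
  12 = 2*5 + 2, so a_3 = 2.
  5 = 2*2 + 1, so a_4 = 2.
  2 = 2*1 + 0, so a_5 = 2.
The remainder reaches 0 after 6 divisions, so the expansion has 6 partial quotients, read off in order.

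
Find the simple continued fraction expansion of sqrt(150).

[12; (4, 24)]

Write x_i = (sqrt(150) + m_i)/d_i with (m_0, d_0) = (0, 1). a_0 = floor(sqrt(150)) = 12, since 12^2 = 144 <= 150 < 169 = 13^2.
Iterate m_{i+1} = d_i*a_i - m_i, d_{i+1} = (150 - m_{i+1}^2)/d_i, a_{i+1} = floor((a_0 + m_{i+1})/d_{i+1}):
  m_1 = 1*12 - 0 = 12, d_1 = (150 - 12^2)/1 = 6/1 = 6, a_1 = floor((12 + 12)/6) = 4.
  m_2 = 6*4 - 12 = 12, d_2 = (150 - 12^2)/6 = 6/6 = 1, a_2 = floor((12 + 12)/1) = 24.
  m_3 = 1*24 - 12 = 12, d_3 = (150 - 12^2)/1 = 6/1 = 6: (m_3, d_3) = (m_1, d_1) = (12, 6), so from here the quotients repeat a_1, a_2; the period length is 2.
Hence the expansion of sqrt(150) is a_0 = 12 followed by the repeating block 4, 24 (period 2).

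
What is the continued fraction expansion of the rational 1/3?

Run the Euclidean algorithm on 1 and 3; the successive quotients are the partial quotients a_0, a_1, ... (each step inverts the fractional part left over by the previous one):
  1 = 0*3 + 1, so a_0 = 0.
  3 = 3*1 + 0, so a_1 = 3.
The remainder reaches 0 after 2 divisions, so the expansion has 2 partial quotients, read off in order.

[0; 3]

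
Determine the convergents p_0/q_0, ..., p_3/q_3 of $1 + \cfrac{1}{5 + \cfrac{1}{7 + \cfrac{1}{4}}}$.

Using the convergent recurrence p_i = a_i*p_{i-1} + p_{i-2}, q_i = a_i*q_{i-1} + q_{i-2} with p_{-2}=0, p_{-1}=1, q_{-2}=1, q_{-1}=0:
  i=0: a_0=1, p_0 = 1*1 + 0 = 1, q_0 = 1*0 + 1 = 1.
  i=1: a_1=5, p_1 = 5*1 + 1 = 6, q_1 = 5*1 + 0 = 5.
  i=2: a_2=7, p_2 = 7*6 + 1 = 43, q_2 = 7*5 + 1 = 36.
  i=3: a_3=4, p_3 = 4*43 + 6 = 178, q_3 = 4*36 + 5 = 149.

1/1, 6/5, 43/36, 178/149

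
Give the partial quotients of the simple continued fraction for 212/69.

[3; 13, 1, 4]

Run the Euclidean algorithm on 212 and 69; the successive quotients are the partial quotients a_0, a_1, ... (each step inverts the fractional part left over by the previous one):
  212 = 3*69 + 5, so a_0 = 3.
  69 = 13*5 + 4, so a_1 = 13.
  5 = 1*4 + 1, so a_2 = 1.
  4 = 4*1 + 0, so a_3 = 4.
The remainder reaches 0 after 4 divisions, so the expansion has 4 partial quotients, read off in order.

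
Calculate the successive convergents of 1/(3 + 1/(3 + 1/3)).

Using the convergent recurrence p_i = a_i*p_{i-1} + p_{i-2}, q_i = a_i*q_{i-1} + q_{i-2} with p_{-2}=0, p_{-1}=1, q_{-2}=1, q_{-1}=0:
  i=0: a_0=0, p_0 = 0*1 + 0 = 0, q_0 = 0*0 + 1 = 1.
  i=1: a_1=3, p_1 = 3*0 + 1 = 1, q_1 = 3*1 + 0 = 3.
  i=2: a_2=3, p_2 = 3*1 + 0 = 3, q_2 = 3*3 + 1 = 10.
  i=3: a_3=3, p_3 = 3*3 + 1 = 10, q_3 = 3*10 + 3 = 33.

0/1, 1/3, 3/10, 10/33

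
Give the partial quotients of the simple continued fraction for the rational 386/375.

Run the Euclidean algorithm on 386 and 375; the successive quotients are the partial quotients a_0, a_1, ... (each step inverts the fractional part left over by the previous one):
  386 = 1*375 + 11, so a_0 = 1.
  375 = 34*11 + 1, so a_1 = 34.
  11 = 11*1 + 0, so a_2 = 11.
The remainder reaches 0 after 3 divisions, so the expansion has 3 partial quotients, read off in order.

[1; 34, 11]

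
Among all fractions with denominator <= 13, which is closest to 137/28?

Expand x = 137/28 as a continued fraction with the Euclidean algorithm:
  137 = 4*28 + 25, so a_0 = 4.
  28 = 1*25 + 3, so a_1 = 1.
  25 = 8*3 + 1, so a_2 = 8.
  3 = 3*1 + 0, so a_3 = 3.
so x = [4; 1, 8, 3].
Convergents (p_i = a_i*p_{i-1} + p_{i-2}, q_i = a_i*q_{i-1} + q_{i-2} with p_{-2}=0, p_{-1}=1, q_{-2}=1, q_{-1}=0), until the denominator exceeds 13:
  i=0: a_0=4, p_0 = 4*1 + 0 = 4, q_0 = 4*0 + 1 = 1.
  i=1: a_1=1, p_1 = 1*4 + 1 = 5, q_1 = 1*1 + 0 = 1.
  i=2: a_2=8, p_2 = 8*5 + 4 = 44, q_2 = 8*1 + 1 = 9.
  i=3: a_3=3, p_3 = 3*44 + 5 = 137, q_3 = 3*9 + 1 = 28.
q_3 = 28 > 13, so the last convergent with denominator <= 13 is p_2/q_2 = 44/9.
The closest fraction with denominator <= 13 is either p_2/q_2 or the intermediate fraction (k*p_2 + p_1)/(k*q_2 + q_1) with the largest k >= 1 whose denominator stays <= 13; these approach x as k grows, and every other convergent or intermediate fraction in range is farther away.
Largest k: floor((13 - q_1)/q_2) = floor((13 - 1)/9) = 1.
That gives (1*44 + 5)/(1*9 + 1) = 49/10.
Compare the errors: |x - 44/9| = |137*9 - 44*28|/(28*9) = 1/252, and |x - 49/10| = |137*10 - 49*28|/(28*10) = 2/280.
Cross-multiplying, 1*280 = 280 < 504 = 2*252, so 1/252 is smaller: the convergent 44/9 is closer to x than 49/10.

44/9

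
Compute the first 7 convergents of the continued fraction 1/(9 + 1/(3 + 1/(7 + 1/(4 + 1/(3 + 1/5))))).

0/1, 1/9, 3/28, 22/205, 91/848, 295/2749, 1566/14593

Using the convergent recurrence p_i = a_i*p_{i-1} + p_{i-2}, q_i = a_i*q_{i-1} + q_{i-2} with p_{-2}=0, p_{-1}=1, q_{-2}=1, q_{-1}=0:
  i=0: a_0=0, p_0 = 0*1 + 0 = 0, q_0 = 0*0 + 1 = 1.
  i=1: a_1=9, p_1 = 9*0 + 1 = 1, q_1 = 9*1 + 0 = 9.
  i=2: a_2=3, p_2 = 3*1 + 0 = 3, q_2 = 3*9 + 1 = 28.
  i=3: a_3=7, p_3 = 7*3 + 1 = 22, q_3 = 7*28 + 9 = 205.
  i=4: a_4=4, p_4 = 4*22 + 3 = 91, q_4 = 4*205 + 28 = 848.
  i=5: a_5=3, p_5 = 3*91 + 22 = 295, q_5 = 3*848 + 205 = 2749.
  i=6: a_6=5, p_6 = 5*295 + 91 = 1566, q_6 = 5*2749 + 848 = 14593.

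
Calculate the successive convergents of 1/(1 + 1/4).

Using the convergent recurrence p_i = a_i*p_{i-1} + p_{i-2}, q_i = a_i*q_{i-1} + q_{i-2} with p_{-2}=0, p_{-1}=1, q_{-2}=1, q_{-1}=0:
  i=0: a_0=0, p_0 = 0*1 + 0 = 0, q_0 = 0*0 + 1 = 1.
  i=1: a_1=1, p_1 = 1*0 + 1 = 1, q_1 = 1*1 + 0 = 1.
  i=2: a_2=4, p_2 = 4*1 + 0 = 4, q_2 = 4*1 + 1 = 5.

0/1, 1/1, 4/5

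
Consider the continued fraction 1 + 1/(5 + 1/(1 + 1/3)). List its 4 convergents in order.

1/1, 6/5, 7/6, 27/23

Using the convergent recurrence p_i = a_i*p_{i-1} + p_{i-2}, q_i = a_i*q_{i-1} + q_{i-2} with p_{-2}=0, p_{-1}=1, q_{-2}=1, q_{-1}=0:
  i=0: a_0=1, p_0 = 1*1 + 0 = 1, q_0 = 1*0 + 1 = 1.
  i=1: a_1=5, p_1 = 5*1 + 1 = 6, q_1 = 5*1 + 0 = 5.
  i=2: a_2=1, p_2 = 1*6 + 1 = 7, q_2 = 1*5 + 1 = 6.
  i=3: a_3=3, p_3 = 3*7 + 6 = 27, q_3 = 3*6 + 5 = 23.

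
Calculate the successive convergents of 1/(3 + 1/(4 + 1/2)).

Using the convergent recurrence p_i = a_i*p_{i-1} + p_{i-2}, q_i = a_i*q_{i-1} + q_{i-2} with p_{-2}=0, p_{-1}=1, q_{-2}=1, q_{-1}=0:
  i=0: a_0=0, p_0 = 0*1 + 0 = 0, q_0 = 0*0 + 1 = 1.
  i=1: a_1=3, p_1 = 3*0 + 1 = 1, q_1 = 3*1 + 0 = 3.
  i=2: a_2=4, p_2 = 4*1 + 0 = 4, q_2 = 4*3 + 1 = 13.
  i=3: a_3=2, p_3 = 2*4 + 1 = 9, q_3 = 2*13 + 3 = 29.

0/1, 1/3, 4/13, 9/29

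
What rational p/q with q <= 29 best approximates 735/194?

72/19

Expand x = 735/194 as a continued fraction with the Euclidean algorithm:
  735 = 3*194 + 153, so a_0 = 3.
  194 = 1*153 + 41, so a_1 = 1.
  153 = 3*41 + 30, so a_2 = 3.
  41 = 1*30 + 11, so a_3 = 1.
  30 = 2*11 + 8, so a_4 = 2.
  11 = 1*8 + 3, so a_5 = 1.
  8 = 2*3 + 2, so a_6 = 2.
  3 = 1*2 + 1, so a_7 = 1.
  2 = 2*1 + 0, so a_8 = 2.
so x = [3; 1, 3, 1, 2, 1, 2, 1, 2].
Convergents (p_i = a_i*p_{i-1} + p_{i-2}, q_i = a_i*q_{i-1} + q_{i-2} with p_{-2}=0, p_{-1}=1, q_{-2}=1, q_{-1}=0), until the denominator exceeds 29:
  i=0: a_0=3, p_0 = 3*1 + 0 = 3, q_0 = 3*0 + 1 = 1.
  i=1: a_1=1, p_1 = 1*3 + 1 = 4, q_1 = 1*1 + 0 = 1.
  i=2: a_2=3, p_2 = 3*4 + 3 = 15, q_2 = 3*1 + 1 = 4.
  i=3: a_3=1, p_3 = 1*15 + 4 = 19, q_3 = 1*4 + 1 = 5.
  i=4: a_4=2, p_4 = 2*19 + 15 = 53, q_4 = 2*5 + 4 = 14.
  i=5: a_5=1, p_5 = 1*53 + 19 = 72, q_5 = 1*14 + 5 = 19.
  i=6: a_6=2, p_6 = 2*72 + 53 = 197, q_6 = 2*19 + 14 = 52.
q_6 = 52 > 29, so the last convergent with denominator <= 29 is p_5/q_5 = 72/19.
The closest fraction with denominator <= 29 is either p_5/q_5 or the intermediate fraction (k*p_5 + p_4)/(k*q_5 + q_4) with the largest k >= 1 whose denominator stays <= 29; these approach x as k grows, and every other convergent or intermediate fraction in range is farther away.
Largest k: floor((29 - q_4)/q_5) = floor((29 - 14)/19) = 0.
Since k = 0, no intermediate fraction beyond p_5/q_5 has denominator <= 29, so the convergent 72/19 is the closest (its error is |735*19 - 72*194|/(194*19) = 3/3686).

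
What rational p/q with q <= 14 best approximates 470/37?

127/10

Expand x = 470/37 as a continued fraction with the Euclidean algorithm:
  470 = 12*37 + 26, so a_0 = 12.
  37 = 1*26 + 11, so a_1 = 1.
  26 = 2*11 + 4, so a_2 = 2.
  11 = 2*4 + 3, so a_3 = 2.
  4 = 1*3 + 1, so a_4 = 1.
  3 = 3*1 + 0, so a_5 = 3.
so x = [12; 1, 2, 2, 1, 3].
Convergents (p_i = a_i*p_{i-1} + p_{i-2}, q_i = a_i*q_{i-1} + q_{i-2} with p_{-2}=0, p_{-1}=1, q_{-2}=1, q_{-1}=0), until the denominator exceeds 14:
  i=0: a_0=12, p_0 = 12*1 + 0 = 12, q_0 = 12*0 + 1 = 1.
  i=1: a_1=1, p_1 = 1*12 + 1 = 13, q_1 = 1*1 + 0 = 1.
  i=2: a_2=2, p_2 = 2*13 + 12 = 38, q_2 = 2*1 + 1 = 3.
  i=3: a_3=2, p_3 = 2*38 + 13 = 89, q_3 = 2*3 + 1 = 7.
  i=4: a_4=1, p_4 = 1*89 + 38 = 127, q_4 = 1*7 + 3 = 10.
  i=5: a_5=3, p_5 = 3*127 + 89 = 470, q_5 = 3*10 + 7 = 37.
q_5 = 37 > 14, so the last convergent with denominator <= 14 is p_4/q_4 = 127/10.
The closest fraction with denominator <= 14 is either p_4/q_4 or the intermediate fraction (k*p_4 + p_3)/(k*q_4 + q_3) with the largest k >= 1 whose denominator stays <= 14; these approach x as k grows, and every other convergent or intermediate fraction in range is farther away.
Largest k: floor((14 - q_3)/q_4) = floor((14 - 7)/10) = 0.
Since k = 0, no intermediate fraction beyond p_4/q_4 has denominator <= 14, so the convergent 127/10 is the closest (its error is |470*10 - 127*37|/(37*10) = 1/370).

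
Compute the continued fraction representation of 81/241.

Run the Euclidean algorithm on 81 and 241; the successive quotients are the partial quotients a_0, a_1, ... (each step inverts the fractional part left over by the previous one):
  81 = 0*241 + 81, so a_0 = 0.
  241 = 2*81 + 79, so a_1 = 2.
  81 = 1*79 + 2, so a_2 = 1.
  79 = 39*2 + 1, so a_3 = 39.
  2 = 2*1 + 0, so a_4 = 2.
The remainder reaches 0 after 5 divisions, so the expansion has 5 partial quotients, read off in order.

[0; 2, 1, 39, 2]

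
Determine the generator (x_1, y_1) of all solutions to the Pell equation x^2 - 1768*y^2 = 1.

(x, y) = (883, 21)

First expand sqrt(1768) as a continued fraction. With x_i = (sqrt(1768) + m_i)/d_i and (m_0, d_0) = (0, 1): a_0 = floor(sqrt(1768)) = 42, since 42^2 = 1764 <= 1768 < 1849 = 43^2.
Iterate m_{i+1} = d_i*a_i - m_i, d_{i+1} = (1768 - m_{i+1}^2)/d_i, a_{i+1} = floor((a_0 + m_{i+1})/d_{i+1}):
  m_1 = 1*42 - 0 = 42, d_1 = (1768 - 42^2)/1 = 4/1 = 4, a_1 = floor((42 + 42)/4) = 21.
  m_2 = 4*21 - 42 = 42, d_2 = (1768 - 42^2)/4 = 4/4 = 1, a_2 = floor((42 + 42)/1) = 84.
  m_3 = 1*84 - 42 = 42, d_3 = (1768 - 42^2)/1 = 4/1 = 4: (m_3, d_3) = (m_1, d_1) = (42, 4), so from here the quotients repeat a_1, a_2; the period length is 2.
So sqrt(1768) = [42; (21, 84)] with period length k = 2.
k is even, so the fundamental solution of x^2 - 1768y^2 = 1 is (p_{k-1}, q_{k-1}) = (p_1, q_1); compute convergents through index 1.
Convergents (p_i = a_i*p_{i-1} + p_{i-2}, q_i = a_i*q_{i-1} + q_{i-2} with p_{-2}=0, p_{-1}=1, q_{-2}=1, q_{-1}=0):
  i=0: a_0=42, p_0 = 42*1 + 0 = 42, q_0 = 42*0 + 1 = 1.
  i=1: a_1=21, p_1 = 21*42 + 1 = 883, q_1 = 21*1 + 0 = 21.
Check: 883^2 - 1768*21^2 = 779689 - 779688 = 1, so (x, y) = (883, 21) solves the equation, and by the theorem it is the least positive solution.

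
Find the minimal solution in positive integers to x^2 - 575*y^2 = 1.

(x, y) = (24, 1)

First expand sqrt(575) as a continued fraction. With x_i = (sqrt(575) + m_i)/d_i and (m_0, d_0) = (0, 1): a_0 = floor(sqrt(575)) = 23, since 23^2 = 529 <= 575 < 576 = 24^2.
Iterate m_{i+1} = d_i*a_i - m_i, d_{i+1} = (575 - m_{i+1}^2)/d_i, a_{i+1} = floor((a_0 + m_{i+1})/d_{i+1}):
  m_1 = 1*23 - 0 = 23, d_1 = (575 - 23^2)/1 = 46/1 = 46, a_1 = floor((23 + 23)/46) = 1.
  m_2 = 46*1 - 23 = 23, d_2 = (575 - 23^2)/46 = 46/46 = 1, a_2 = floor((23 + 23)/1) = 46.
  m_3 = 1*46 - 23 = 23, d_3 = (575 - 23^2)/1 = 46/1 = 46: (m_3, d_3) = (m_1, d_1) = (23, 46), so from here the quotients repeat a_1, a_2; the period length is 2.
So sqrt(575) = [23; (1, 46)] with period length k = 2.
k is even, so the fundamental solution of x^2 - 575y^2 = 1 is (p_{k-1}, q_{k-1}) = (p_1, q_1); compute convergents through index 1.
Convergents (p_i = a_i*p_{i-1} + p_{i-2}, q_i = a_i*q_{i-1} + q_{i-2} with p_{-2}=0, p_{-1}=1, q_{-2}=1, q_{-1}=0):
  i=0: a_0=23, p_0 = 23*1 + 0 = 23, q_0 = 23*0 + 1 = 1.
  i=1: a_1=1, p_1 = 1*23 + 1 = 24, q_1 = 1*1 + 0 = 1.
Check: 24^2 - 575*1^2 = 576 - 575 = 1, so (x, y) = (24, 1) solves the equation, and by the theorem it is the least positive solution.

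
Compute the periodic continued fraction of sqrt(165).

[12; (1, 5, 2, 5, 1, 24)]

Write x_i = (sqrt(165) + m_i)/d_i with (m_0, d_0) = (0, 1). a_0 = floor(sqrt(165)) = 12, since 12^2 = 144 <= 165 < 169 = 13^2.
Iterate m_{i+1} = d_i*a_i - m_i, d_{i+1} = (165 - m_{i+1}^2)/d_i, a_{i+1} = floor((a_0 + m_{i+1})/d_{i+1}):
  m_1 = 1*12 - 0 = 12, d_1 = (165 - 12^2)/1 = 21/1 = 21, a_1 = floor((12 + 12)/21) = 1.
  m_2 = 21*1 - 12 = 9, d_2 = (165 - 9^2)/21 = 84/21 = 4, a_2 = floor((12 + 9)/4) = 5.
  m_3 = 4*5 - 9 = 11, d_3 = (165 - 11^2)/4 = 44/4 = 11, a_3 = floor((12 + 11)/11) = 2.
  m_4 = 11*2 - 11 = 11, d_4 = (165 - 11^2)/11 = 44/11 = 4, a_4 = floor((12 + 11)/4) = 5.
  m_5 = 4*5 - 11 = 9, d_5 = (165 - 9^2)/4 = 84/4 = 21, a_5 = floor((12 + 9)/21) = 1.
  m_6 = 21*1 - 9 = 12, d_6 = (165 - 12^2)/21 = 21/21 = 1, a_6 = floor((12 + 12)/1) = 24.
  m_7 = 1*24 - 12 = 12, d_7 = (165 - 12^2)/1 = 21/1 = 21: (m_7, d_7) = (m_1, d_1) = (12, 21), so from here the quotients repeat a_1, ..., a_6; the period length is 6.
Hence the expansion of sqrt(165) is a_0 = 12 followed by the repeating block 1, 5, 2, 5, 1, 24 (period 6).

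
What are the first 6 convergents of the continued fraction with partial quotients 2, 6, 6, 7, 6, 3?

2/1, 13/6, 80/37, 573/265, 3518/1627, 11127/5146

Using the convergent recurrence p_i = a_i*p_{i-1} + p_{i-2}, q_i = a_i*q_{i-1} + q_{i-2} with p_{-2}=0, p_{-1}=1, q_{-2}=1, q_{-1}=0:
  i=0: a_0=2, p_0 = 2*1 + 0 = 2, q_0 = 2*0 + 1 = 1.
  i=1: a_1=6, p_1 = 6*2 + 1 = 13, q_1 = 6*1 + 0 = 6.
  i=2: a_2=6, p_2 = 6*13 + 2 = 80, q_2 = 6*6 + 1 = 37.
  i=3: a_3=7, p_3 = 7*80 + 13 = 573, q_3 = 7*37 + 6 = 265.
  i=4: a_4=6, p_4 = 6*573 + 80 = 3518, q_4 = 6*265 + 37 = 1627.
  i=5: a_5=3, p_5 = 3*3518 + 573 = 11127, q_5 = 3*1627 + 265 = 5146.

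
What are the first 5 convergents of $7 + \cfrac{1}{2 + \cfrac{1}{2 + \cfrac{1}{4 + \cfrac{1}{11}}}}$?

Using the convergent recurrence p_i = a_i*p_{i-1} + p_{i-2}, q_i = a_i*q_{i-1} + q_{i-2} with p_{-2}=0, p_{-1}=1, q_{-2}=1, q_{-1}=0:
  i=0: a_0=7, p_0 = 7*1 + 0 = 7, q_0 = 7*0 + 1 = 1.
  i=1: a_1=2, p_1 = 2*7 + 1 = 15, q_1 = 2*1 + 0 = 2.
  i=2: a_2=2, p_2 = 2*15 + 7 = 37, q_2 = 2*2 + 1 = 5.
  i=3: a_3=4, p_3 = 4*37 + 15 = 163, q_3 = 4*5 + 2 = 22.
  i=4: a_4=11, p_4 = 11*163 + 37 = 1830, q_4 = 11*22 + 5 = 247.

7/1, 15/2, 37/5, 163/22, 1830/247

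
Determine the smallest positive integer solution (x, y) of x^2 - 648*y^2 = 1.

First expand sqrt(648) as a continued fraction. With x_i = (sqrt(648) + m_i)/d_i and (m_0, d_0) = (0, 1): a_0 = floor(sqrt(648)) = 25, since 25^2 = 625 <= 648 < 676 = 26^2.
Iterate m_{i+1} = d_i*a_i - m_i, d_{i+1} = (648 - m_{i+1}^2)/d_i, a_{i+1} = floor((a_0 + m_{i+1})/d_{i+1}):
  m_1 = 1*25 - 0 = 25, d_1 = (648 - 25^2)/1 = 23/1 = 23, a_1 = floor((25 + 25)/23) = 2.
  m_2 = 23*2 - 25 = 21, d_2 = (648 - 21^2)/23 = 207/23 = 9, a_2 = floor((25 + 21)/9) = 5.
  m_3 = 9*5 - 21 = 24, d_3 = (648 - 24^2)/9 = 72/9 = 8, a_3 = floor((25 + 24)/8) = 6.
  m_4 = 8*6 - 24 = 24, d_4 = (648 - 24^2)/8 = 72/8 = 9, a_4 = floor((25 + 24)/9) = 5.
  m_5 = 9*5 - 24 = 21, d_5 = (648 - 21^2)/9 = 207/9 = 23, a_5 = floor((25 + 21)/23) = 2.
  m_6 = 23*2 - 21 = 25, d_6 = (648 - 25^2)/23 = 23/23 = 1, a_6 = floor((25 + 25)/1) = 50.
  m_7 = 1*50 - 25 = 25, d_7 = (648 - 25^2)/1 = 23/1 = 23: (m_7, d_7) = (m_1, d_1) = (25, 23), so from here the quotients repeat a_1, ..., a_6; the period length is 6.
So sqrt(648) = [25; (2, 5, 6, 5, 2, 50)] with period length k = 6.
k is even, so the fundamental solution of x^2 - 648y^2 = 1 is (p_{k-1}, q_{k-1}) = (p_5, q_5); compute convergents through index 5.
Convergents (p_i = a_i*p_{i-1} + p_{i-2}, q_i = a_i*q_{i-1} + q_{i-2} with p_{-2}=0, p_{-1}=1, q_{-2}=1, q_{-1}=0):
  i=0: a_0=25, p_0 = 25*1 + 0 = 25, q_0 = 25*0 + 1 = 1.
  i=1: a_1=2, p_1 = 2*25 + 1 = 51, q_1 = 2*1 + 0 = 2.
  i=2: a_2=5, p_2 = 5*51 + 25 = 280, q_2 = 5*2 + 1 = 11.
  i=3: a_3=6, p_3 = 6*280 + 51 = 1731, q_3 = 6*11 + 2 = 68.
  i=4: a_4=5, p_4 = 5*1731 + 280 = 8935, q_4 = 5*68 + 11 = 351.
  i=5: a_5=2, p_5 = 2*8935 + 1731 = 19601, q_5 = 2*351 + 68 = 770.
Check: 19601^2 - 648*770^2 = 384199201 - 384199200 = 1, so (x, y) = (19601, 770) solves the equation, and by the theorem it is the least positive solution.

(x, y) = (19601, 770)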